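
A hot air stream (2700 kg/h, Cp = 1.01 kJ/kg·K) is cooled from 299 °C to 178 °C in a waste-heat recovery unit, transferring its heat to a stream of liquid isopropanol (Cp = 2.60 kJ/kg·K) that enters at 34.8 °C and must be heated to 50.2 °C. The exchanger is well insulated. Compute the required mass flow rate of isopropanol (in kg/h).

ṁ_c = 8240 kg/h

Heat released by hot stream: Q = 2700 × 1.01 × (299 − 178) = 329970 kJ/h
Energy balance on cold side (adiabatic exchanger): Q = ṁ_c·Cp_c·(T_c,out − T_c,in)
ṁ_c = 329970 / [2.60 × (50.2 − 34.8)] = 8240.9 kg/h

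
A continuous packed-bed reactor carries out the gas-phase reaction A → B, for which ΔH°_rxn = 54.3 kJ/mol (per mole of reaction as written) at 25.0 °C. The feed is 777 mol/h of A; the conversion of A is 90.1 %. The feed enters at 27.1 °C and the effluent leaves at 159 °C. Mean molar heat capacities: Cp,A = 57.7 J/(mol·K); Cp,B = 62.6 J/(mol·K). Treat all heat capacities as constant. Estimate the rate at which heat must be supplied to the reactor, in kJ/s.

Q_in = 12.3 kJ/s

Extent of reaction ξ = 0.901 × 777 = 700.08 mol/h
Reaction term: ξ·ΔH°_rxn = 700.08 × 54.3 = 38014 kJ/h
Sensible, feed 27.1→25 °C: -94.149 kJ/h
Outlet flows (mol/h): A 76.923, B 700.08
Sensible, products 25→159 °C: 6467.3 kJ/h
Q = ΔH = 44387 kJ/h = 12.33 kW
Heat supplied = 12.33 kJ/s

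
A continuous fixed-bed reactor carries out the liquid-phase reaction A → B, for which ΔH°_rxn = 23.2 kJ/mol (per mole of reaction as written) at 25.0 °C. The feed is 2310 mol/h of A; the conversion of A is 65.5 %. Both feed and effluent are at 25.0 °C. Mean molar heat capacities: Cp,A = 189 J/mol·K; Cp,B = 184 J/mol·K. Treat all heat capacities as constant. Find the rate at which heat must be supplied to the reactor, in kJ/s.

Q_in = 9.75 kJ/s

Extent of reaction ξ = 0.655 × 2310 = 1513 mol/h
Reaction term: ξ·ΔH°_rxn = 1513 × 23.2 = 35103 kJ/h
Q = ΔH = 35103 kJ/h = 9.7508 kW
Heat supplied = 9.7508 kJ/s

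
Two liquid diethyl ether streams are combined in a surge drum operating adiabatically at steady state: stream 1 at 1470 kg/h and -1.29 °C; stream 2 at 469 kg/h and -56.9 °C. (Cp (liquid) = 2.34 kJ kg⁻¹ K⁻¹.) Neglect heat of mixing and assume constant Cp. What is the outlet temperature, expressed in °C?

T_out = -14.7 °C

No heat crosses the boundary, so H_out = H_in.
T_out = Σ ṁᵢCp,ᵢTᵢ / Σ ṁᵢCp,ᵢ
      = -66883 / 4537.3 = -14.741 °C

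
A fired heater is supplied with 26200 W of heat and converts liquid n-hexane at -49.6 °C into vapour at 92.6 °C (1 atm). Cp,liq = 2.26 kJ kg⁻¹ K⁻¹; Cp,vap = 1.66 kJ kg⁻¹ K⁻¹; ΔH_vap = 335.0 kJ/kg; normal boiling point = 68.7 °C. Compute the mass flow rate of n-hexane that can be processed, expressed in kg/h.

Δh = 2.26×(68.7−-49.6) + 335.0 + 1.66×(92.6−68.7) = 642.03 kJ/kg
Q = 26200 W = 26.2 kJ/s = 94320 kJ/h
ṁ = Q/Δh = 94320 / 642.03 = 146.91 kg/h

ṁ = 147 kg/h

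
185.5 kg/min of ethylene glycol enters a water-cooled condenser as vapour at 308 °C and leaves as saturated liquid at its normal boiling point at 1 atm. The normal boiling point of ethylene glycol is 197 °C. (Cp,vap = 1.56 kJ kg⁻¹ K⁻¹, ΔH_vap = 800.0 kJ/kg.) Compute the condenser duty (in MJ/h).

vapour 308→197 °C: -173.16 kJ/kg
condensation at 197 °C: -800 kJ/kg
Δh = -173.16 + -800 = -973.16 kJ/kg
Q = ṁ·Δh = 185.5 kg/min × -973.16 kJ/kg = -180520 kJ/min
|Q| = 3008.7 kW = 10831 MJ/h

Q_c = 10800 MJ/h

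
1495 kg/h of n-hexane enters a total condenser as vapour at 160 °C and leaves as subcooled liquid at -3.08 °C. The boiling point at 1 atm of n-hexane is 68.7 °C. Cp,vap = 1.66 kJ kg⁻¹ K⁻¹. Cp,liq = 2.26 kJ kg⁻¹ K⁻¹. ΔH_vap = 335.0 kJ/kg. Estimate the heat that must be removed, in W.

Q_c = 269000 W

vapour 160→68.7 °C: -151.56 kJ/kg
condensation at 68.7 °C: -335 kJ/kg
liquid 68.7→-3.08 °C: -162.22 kJ/kg
Δh = -151.56 + -335 + -162.22 = -648.78 kJ/kg
Q = ṁ·Δh = 1495 kg/h × -648.78 kJ/kg = -969930 kJ/h
|Q| = 269.42 kW = 269420 W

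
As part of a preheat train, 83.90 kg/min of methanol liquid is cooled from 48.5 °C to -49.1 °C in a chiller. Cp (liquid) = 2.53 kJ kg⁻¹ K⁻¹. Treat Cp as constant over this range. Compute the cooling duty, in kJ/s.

Q = ṁ·Cp·ΔT = 83.90 × 2.53 × (-49.1 − 48.5) = -20717 kJ/min
Converting: 20717 / 60 s = 345.29 kW

Q_c = 345 kJ/s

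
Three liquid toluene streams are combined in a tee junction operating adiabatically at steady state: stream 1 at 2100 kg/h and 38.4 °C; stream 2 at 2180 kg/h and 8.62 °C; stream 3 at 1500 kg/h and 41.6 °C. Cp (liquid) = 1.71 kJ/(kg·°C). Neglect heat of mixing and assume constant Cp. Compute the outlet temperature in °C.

Adiabatic, steady state ⇒ Σ ṁᵢCp,ᵢ(T_out − Tᵢ) = 0
T_out = Σ ṁᵢCp,ᵢTᵢ / Σ ṁᵢCp,ᵢ
      = 276730 / 9883.8 = 27.999 °C

T_out = 28.0 °C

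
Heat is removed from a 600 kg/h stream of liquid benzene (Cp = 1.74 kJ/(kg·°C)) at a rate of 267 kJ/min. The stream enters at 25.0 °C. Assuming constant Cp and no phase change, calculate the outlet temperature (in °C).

T_out = 9.66 °C

Q = 267 kJ/min = 16020 kJ/h
ΔT = Q/(ṁ·Cp) = 16020/(600×1.74) = 15.345 K
T_out = 25.0 − 15.345 = 9.6552 °C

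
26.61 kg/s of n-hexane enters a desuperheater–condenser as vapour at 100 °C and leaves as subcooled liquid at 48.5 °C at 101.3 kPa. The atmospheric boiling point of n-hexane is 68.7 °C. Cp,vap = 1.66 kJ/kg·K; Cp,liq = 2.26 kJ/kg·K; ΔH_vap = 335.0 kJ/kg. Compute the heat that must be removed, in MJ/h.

vapour 100→68.7 °C: -51.958 kJ/kg
condensation at 68.7 °C: -335 kJ/kg
liquid 68.7→48.5 °C: -45.652 kJ/kg
Δh = -51.958 + -335 + -45.652 = -432.61 kJ/kg
Q = ṁ·Δh = 26.61 kg/s × -432.61 kJ/kg = -11512 kJ/s
|Q| = 11512 kW = 41442 MJ/h

Q_c = 41400 MJ/h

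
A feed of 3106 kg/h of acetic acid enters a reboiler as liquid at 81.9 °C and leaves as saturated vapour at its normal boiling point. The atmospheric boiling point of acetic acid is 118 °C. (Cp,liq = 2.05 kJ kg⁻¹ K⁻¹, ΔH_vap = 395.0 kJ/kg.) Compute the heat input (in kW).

Q = 405 kW

liquid 81.9→118 °C: 74.005 kJ/kg
vaporisation at 118 °C: 395 kJ/kg
Δh = 74.005 + 395 = 469 kJ/kg
Q = ṁ·Δh = 3106 kg/h × 469 kJ/kg = 1.4567e+06 kJ/h
|Q| = 404.65 kW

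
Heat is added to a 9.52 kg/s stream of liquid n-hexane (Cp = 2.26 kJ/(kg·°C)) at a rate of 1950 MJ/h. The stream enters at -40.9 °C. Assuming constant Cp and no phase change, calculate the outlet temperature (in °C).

T_out = -15.7 °C

Q = 1950 MJ/h = 541.67 kJ/s
ΔT = Q/(ṁ·Cp) = 541.67/(9.52×2.26) = 25.176 K
T_out = -40.9 + 25.176 = -15.724 °C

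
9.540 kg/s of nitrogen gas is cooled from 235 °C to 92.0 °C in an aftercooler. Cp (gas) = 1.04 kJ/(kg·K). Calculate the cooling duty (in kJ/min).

Q_c = 85100 kJ/min

Q = ṁ·Cp·ΔT = 9.540 × 1.04 × (92.0 − 235) = -1418.8 kJ/s
Cooling duty = 85127 kJ/min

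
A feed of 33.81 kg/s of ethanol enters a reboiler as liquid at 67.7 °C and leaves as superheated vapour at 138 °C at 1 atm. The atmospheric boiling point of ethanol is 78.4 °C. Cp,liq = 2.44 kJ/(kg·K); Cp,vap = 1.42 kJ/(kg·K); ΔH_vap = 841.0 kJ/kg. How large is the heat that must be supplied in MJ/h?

Q = 116000 MJ/h

liquid 67.7→78.4 °C: 26.108 kJ/kg
vaporisation at 78.4 °C: 841 kJ/kg
vapour 78.4→138 °C: 84.632 kJ/kg
Δh = 26.108 + 841 + 84.632 = 951.74 kJ/kg
Q = ṁ·Δh = 33.81 kg/s × 951.74 kJ/kg = 32178 kJ/s
|Q| = 32178 kW = 115840 MJ/h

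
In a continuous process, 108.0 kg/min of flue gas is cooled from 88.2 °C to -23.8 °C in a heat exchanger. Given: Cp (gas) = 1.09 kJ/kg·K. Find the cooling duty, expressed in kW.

Q = ṁ·Cp·ΔT = 108.0 × 1.09 × (-23.8 − 88.2) = -13185 kJ/min
Converting: 13185 / 60 s = 219.74 kW

Q_c = 220 kW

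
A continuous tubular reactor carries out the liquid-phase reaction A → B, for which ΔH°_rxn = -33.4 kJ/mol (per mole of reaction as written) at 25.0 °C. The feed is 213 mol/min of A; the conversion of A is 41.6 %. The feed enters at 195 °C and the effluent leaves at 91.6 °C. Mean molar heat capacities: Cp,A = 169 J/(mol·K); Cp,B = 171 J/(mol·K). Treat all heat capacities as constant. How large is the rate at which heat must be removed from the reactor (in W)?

Q_out = 111000 W

Extent of reaction ξ = 0.416 × 213 = 88.608 mol/min
Reaction term: ξ·ΔH°_rxn = 88.608 × -33.4 = -2959.5 kJ/min
Sensible, feed 195→25 °C: -6119.5 kJ/min
Outlet flows (mol/min): A 124.39, B 88.608
Sensible, products 25→91.6 °C: 2409.2 kJ/min
Q = ΔH = -6669.8 kJ/min = -111.16 kW
Heat removed = 111160 W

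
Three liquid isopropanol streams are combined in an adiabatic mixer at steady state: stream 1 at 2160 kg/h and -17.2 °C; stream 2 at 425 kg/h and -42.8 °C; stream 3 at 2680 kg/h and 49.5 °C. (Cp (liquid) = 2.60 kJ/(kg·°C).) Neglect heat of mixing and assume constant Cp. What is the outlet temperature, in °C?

T_out = 14.7 °C

Energy balance with Q = 0: Σ ṁᵢCp,ᵢ(T_out − Tᵢ) = 0
T_out = Σ ṁᵢCp,ᵢTᵢ / Σ ṁᵢCp,ᵢ
      = 201030 / 13689 = 14.685 °C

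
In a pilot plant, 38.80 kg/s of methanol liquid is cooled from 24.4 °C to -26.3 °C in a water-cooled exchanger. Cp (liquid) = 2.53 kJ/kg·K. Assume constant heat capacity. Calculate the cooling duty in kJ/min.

Q = ṁ·Cp·ΔT = 38.80 × 2.53 × (-26.3 − 24.4) = -4976.9 kJ/s
Cooling duty = 298610 kJ/min

Q_c = 299000 kJ/min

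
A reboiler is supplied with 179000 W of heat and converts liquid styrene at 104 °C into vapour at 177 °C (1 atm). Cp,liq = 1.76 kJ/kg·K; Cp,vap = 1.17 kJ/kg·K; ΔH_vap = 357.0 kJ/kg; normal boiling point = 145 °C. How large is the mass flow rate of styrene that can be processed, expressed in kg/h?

ṁ = 1380 kg/h

Δh = 1.76×(145−104) + 357.0 + 1.17×(177−145) = 466.6 kJ/kg
Q = 179000 W = 179 kJ/s = 644400 kJ/h
ṁ = Q/Δh = 644400 / 466.6 = 1381.1 kg/h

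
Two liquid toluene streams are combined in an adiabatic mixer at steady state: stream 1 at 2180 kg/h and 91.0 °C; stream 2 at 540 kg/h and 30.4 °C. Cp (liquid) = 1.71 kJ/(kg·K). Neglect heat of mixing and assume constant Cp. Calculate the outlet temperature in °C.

Energy balance with Q = 0: Σ ṁᵢCp,ᵢ(T_out − Tᵢ) = 0
T_out = Σ ṁᵢCp,ᵢTᵢ / Σ ṁᵢCp,ᵢ
      = 367300 / 4651.2 = 78.969 °C

T_out = 79.0 °C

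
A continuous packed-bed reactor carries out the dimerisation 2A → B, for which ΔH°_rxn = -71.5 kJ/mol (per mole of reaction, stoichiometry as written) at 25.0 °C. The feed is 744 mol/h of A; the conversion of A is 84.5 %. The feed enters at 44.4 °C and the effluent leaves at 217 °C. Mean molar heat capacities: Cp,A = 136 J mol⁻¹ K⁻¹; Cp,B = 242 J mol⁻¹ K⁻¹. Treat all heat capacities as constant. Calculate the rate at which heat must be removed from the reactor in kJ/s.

Q_out = 1.89 kJ/s

Extent of reaction ξ = 0.845 × 744 / 2 = 314.34 mol/h
Reaction term: ξ·ΔH°_rxn = 314.34 × -71.5 = -22475 kJ/h
Sensible, feed 44.4→25 °C: -1963 kJ/h
Outlet flows (mol/h): A 115.32, B 314.34
Sensible, products 25→217 °C: 17617 kJ/h
Q = ΔH = -6821.5 kJ/h = -1.8949 kW
Heat removed = 1.8949 kJ/s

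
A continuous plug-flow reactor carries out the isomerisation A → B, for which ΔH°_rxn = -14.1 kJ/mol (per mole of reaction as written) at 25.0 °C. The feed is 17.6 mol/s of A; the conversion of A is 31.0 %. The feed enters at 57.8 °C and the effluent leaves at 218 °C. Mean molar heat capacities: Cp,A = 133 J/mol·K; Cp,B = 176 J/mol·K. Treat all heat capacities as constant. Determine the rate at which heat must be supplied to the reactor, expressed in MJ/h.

Q_in = 1240 MJ/h

Extent of reaction ξ = 0.310 × 17.6 = 5.456 mol/s
Reaction term: ξ·ΔH°_rxn = 5.456 × -14.1 = -76.93 kJ/s
Sensible, feed 57.8→25 °C: -76.778 kJ/s
Outlet flows (mol/s): A 12.144, B 5.456
Sensible, products 25→218 °C: 497.05 kJ/s
Q = ΔH = 343.35 kJ/s = 343.35 kW
Heat supplied = 1236 MJ/h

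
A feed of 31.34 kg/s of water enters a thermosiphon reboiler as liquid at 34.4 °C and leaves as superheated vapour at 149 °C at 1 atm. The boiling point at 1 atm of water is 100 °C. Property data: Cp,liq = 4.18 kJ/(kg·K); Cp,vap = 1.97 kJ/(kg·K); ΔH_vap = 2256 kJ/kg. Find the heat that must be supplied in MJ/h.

liquid 34.4→100 °C: 274.21 kJ/kg
vaporisation at 100 °C: 2256 kJ/kg
vapour 100→149 °C: 96.53 kJ/kg
Δh = 274.21 + 2256 + 96.53 = 2626.7 kJ/kg
Q = ṁ·Δh = 31.34 kg/s × 2626.7 kJ/kg = 82322 kJ/s
|Q| = 82322 kW = 296360 MJ/h

Q = 296000 MJ/h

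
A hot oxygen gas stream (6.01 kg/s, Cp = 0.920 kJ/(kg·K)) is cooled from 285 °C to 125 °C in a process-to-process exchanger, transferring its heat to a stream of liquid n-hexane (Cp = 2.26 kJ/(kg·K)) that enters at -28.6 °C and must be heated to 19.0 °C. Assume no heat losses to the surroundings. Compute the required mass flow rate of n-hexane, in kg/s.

Heat released by hot stream: Q = 6.01 × 0.920 × (285 − 125) = 884.67 kJ/s
Energy balance on cold side (adiabatic exchanger): Q = ṁ_c·Cp_c·(T_c,out − T_c,in)
ṁ_c = 884.67 / [2.26 × (19.0 − -28.6)] = 8.2237 kg/s

ṁ_c = 8.22 kg/s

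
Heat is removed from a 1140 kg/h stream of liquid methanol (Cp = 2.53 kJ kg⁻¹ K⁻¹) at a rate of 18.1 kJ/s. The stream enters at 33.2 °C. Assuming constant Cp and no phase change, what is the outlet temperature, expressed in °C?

Q = 18.1 kJ/s = 65160 kJ/h
ΔT = Q/(ṁ·Cp) = 65160/(1140×2.53) = 22.592 K
T_out = 33.2 − 22.592 = 10.608 °C

T_out = 10.6 °C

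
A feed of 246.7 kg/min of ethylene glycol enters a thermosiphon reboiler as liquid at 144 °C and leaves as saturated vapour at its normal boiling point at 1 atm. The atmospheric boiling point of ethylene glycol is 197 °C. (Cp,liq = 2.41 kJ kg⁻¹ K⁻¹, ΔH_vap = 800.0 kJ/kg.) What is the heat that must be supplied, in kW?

liquid 144→197 °C: 127.73 kJ/kg
vaporisation at 197 °C: 800 kJ/kg
Δh = 127.73 + 800 = 927.73 kJ/kg
Q = ṁ·Δh = 246.7 kg/min × 927.73 kJ/kg = 228870 kJ/min
|Q| = 3814.5 kW

Q = 3810 kW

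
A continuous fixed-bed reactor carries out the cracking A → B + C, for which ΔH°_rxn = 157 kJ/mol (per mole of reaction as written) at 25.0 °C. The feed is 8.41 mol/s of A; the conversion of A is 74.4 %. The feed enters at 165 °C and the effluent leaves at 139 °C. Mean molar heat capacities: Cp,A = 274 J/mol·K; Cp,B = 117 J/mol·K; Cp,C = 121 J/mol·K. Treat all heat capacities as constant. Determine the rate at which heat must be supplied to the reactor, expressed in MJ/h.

Q_in = 3230 MJ/h

Extent of reaction ξ = 0.744 × 8.41 = 6.257 mol/s
Reaction term: ξ·ΔH°_rxn = 6.257 × 157 = 982.36 kJ/s
Sensible, feed 165→25 °C: -322.61 kJ/s
Outlet flows (mol/s): A 2.153, B 6.257, C 6.257
Sensible, products 25→139 °C: 237.02 kJ/s
Q = ΔH = 896.76 kJ/s = 896.76 kW
Heat supplied = 3228.3 MJ/h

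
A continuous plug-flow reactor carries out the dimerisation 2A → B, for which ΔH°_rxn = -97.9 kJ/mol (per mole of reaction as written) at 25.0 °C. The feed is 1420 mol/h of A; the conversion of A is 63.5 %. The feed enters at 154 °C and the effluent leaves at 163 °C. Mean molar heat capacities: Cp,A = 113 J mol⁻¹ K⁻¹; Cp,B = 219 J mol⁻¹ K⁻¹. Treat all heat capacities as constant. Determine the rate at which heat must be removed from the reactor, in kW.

Extent of reaction ξ = 0.635 × 1420 / 2 = 450.85 mol/h
Reaction term: ξ·ΔH°_rxn = 450.85 × -97.9 = -44138 kJ/h
Sensible, feed 154→25 °C: -20699 kJ/h
Outlet flows (mol/h): A 518.3, B 450.85
Sensible, products 25→163 °C: 21708 kJ/h
Q = ΔH = -43130 kJ/h = -11.98 kW
Heat removed = 11.98 kW

Q_out = 12.0 kW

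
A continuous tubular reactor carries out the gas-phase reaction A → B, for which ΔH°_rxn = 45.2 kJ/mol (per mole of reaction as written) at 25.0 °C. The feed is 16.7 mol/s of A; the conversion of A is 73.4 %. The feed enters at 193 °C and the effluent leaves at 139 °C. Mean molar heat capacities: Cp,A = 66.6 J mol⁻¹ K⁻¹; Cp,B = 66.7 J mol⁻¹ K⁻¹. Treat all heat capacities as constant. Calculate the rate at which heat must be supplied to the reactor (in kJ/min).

Extent of reaction ξ = 0.734 × 16.7 = 12.258 mol/s
Reaction term: ξ·ΔH°_rxn = 12.258 × 45.2 = 554.05 kJ/s
Sensible, feed 193→25 °C: -186.85 kJ/s
Outlet flows (mol/s): A 4.4422, B 12.258
Sensible, products 25→139 °C: 126.93 kJ/s
Q = ΔH = 494.13 kJ/s = 494.13 kW
Heat supplied = 29648 kJ/min

Q_in = 29600 kJ/min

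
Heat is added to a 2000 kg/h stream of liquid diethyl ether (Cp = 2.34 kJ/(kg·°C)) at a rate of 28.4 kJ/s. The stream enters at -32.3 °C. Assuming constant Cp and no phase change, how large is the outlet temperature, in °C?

Q = 28.4 kJ/s = 102240 kJ/h
ΔT = Q/(ṁ·Cp) = 102240/(2000×2.34) = 21.846 K
T_out = -32.3 + 21.846 = -10.454 °C

T_out = -10.5 °C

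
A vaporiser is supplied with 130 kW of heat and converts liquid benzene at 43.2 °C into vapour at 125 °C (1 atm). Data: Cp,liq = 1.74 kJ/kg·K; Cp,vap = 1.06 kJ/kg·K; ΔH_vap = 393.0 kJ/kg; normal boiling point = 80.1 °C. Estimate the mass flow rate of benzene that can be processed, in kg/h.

Δh = 1.74×(80.1−43.2) + 393.0 + 1.06×(125−80.1) = 504.8 kJ/kg
Q = 130 kW = 130 kJ/s = 468000 kJ/h
ṁ = Q/Δh = 468000 / 504.8 = 927.1 kg/h

ṁ = 927 kg/h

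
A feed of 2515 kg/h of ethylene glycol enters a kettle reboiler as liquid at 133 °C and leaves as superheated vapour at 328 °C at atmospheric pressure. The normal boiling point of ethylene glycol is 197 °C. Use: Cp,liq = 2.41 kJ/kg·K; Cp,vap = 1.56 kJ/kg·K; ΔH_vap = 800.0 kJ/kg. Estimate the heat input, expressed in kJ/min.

Q = 48600 kJ/min

liquid 133→197 °C: 154.24 kJ/kg
vaporisation at 197 °C: 800 kJ/kg
vapour 197→328 °C: 204.36 kJ/kg
Δh = 154.24 + 800 + 204.36 = 1158.6 kJ/kg
Q = ṁ·Δh = 2515 kg/h × 1158.6 kJ/kg = 2.9139e+06 kJ/h
|Q| = 809.41 kW = 48565 kJ/min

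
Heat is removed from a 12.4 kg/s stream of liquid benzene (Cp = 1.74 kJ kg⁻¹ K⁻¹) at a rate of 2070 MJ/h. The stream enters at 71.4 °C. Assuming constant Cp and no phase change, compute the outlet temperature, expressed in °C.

Q = 2070 MJ/h = 575 kJ/s
ΔT = Q/(ṁ·Cp) = 575/(12.4×1.74) = 26.65 K
T_out = 71.4 − 26.65 = 44.75 °C

T_out = 44.8 °C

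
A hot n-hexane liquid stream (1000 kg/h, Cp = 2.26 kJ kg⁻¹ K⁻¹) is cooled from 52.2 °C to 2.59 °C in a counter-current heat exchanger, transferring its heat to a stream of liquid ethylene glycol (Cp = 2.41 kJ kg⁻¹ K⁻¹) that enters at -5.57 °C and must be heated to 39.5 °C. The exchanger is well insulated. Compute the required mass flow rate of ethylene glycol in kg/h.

Heat released by hot stream: Q = 1000 × 2.26 × (52.2 − 2.59) = 112120 kJ/h
Energy balance on cold side (adiabatic exchanger): Q = ṁ_c·Cp_c·(T_c,out − T_c,in)
ṁ_c = 112120 / [2.41 × (39.5 − -5.57)] = 1032.2 kg/h

ṁ_c = 1030 kg/h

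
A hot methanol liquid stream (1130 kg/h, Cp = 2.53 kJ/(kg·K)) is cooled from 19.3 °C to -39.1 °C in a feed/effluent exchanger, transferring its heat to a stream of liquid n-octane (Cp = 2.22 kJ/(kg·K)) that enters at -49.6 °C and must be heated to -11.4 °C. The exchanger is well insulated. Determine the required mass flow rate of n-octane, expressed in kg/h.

Heat released by hot stream: Q = 1130 × 2.53 × (19.3 − -39.1) = 166960 kJ/h
Energy balance on cold side (adiabatic exchanger): Q = ṁ_c·Cp_c·(T_c,out − T_c,in)
ṁ_c = 166960 / [2.22 × (-11.4 − -49.6)] = 1968.8 kg/h

ṁ_c = 1970 kg/h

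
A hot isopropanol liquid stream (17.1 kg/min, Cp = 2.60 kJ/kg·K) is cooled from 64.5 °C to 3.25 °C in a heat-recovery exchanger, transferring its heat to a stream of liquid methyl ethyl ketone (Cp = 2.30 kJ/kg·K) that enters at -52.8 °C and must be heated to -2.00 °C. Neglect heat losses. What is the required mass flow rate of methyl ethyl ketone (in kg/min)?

Heat released by hot stream: Q = 17.1 × 2.60 × (64.5 − 3.25) = 2723.2 kJ/min
Energy balance on cold side (adiabatic exchanger): Q = ṁ_c·Cp_c·(T_c,out − T_c,in)
ṁ_c = 2723.2 / [2.30 × (-2.00 − -52.8)] = 23.307 kg/min

ṁ_c = 23.3 kg/min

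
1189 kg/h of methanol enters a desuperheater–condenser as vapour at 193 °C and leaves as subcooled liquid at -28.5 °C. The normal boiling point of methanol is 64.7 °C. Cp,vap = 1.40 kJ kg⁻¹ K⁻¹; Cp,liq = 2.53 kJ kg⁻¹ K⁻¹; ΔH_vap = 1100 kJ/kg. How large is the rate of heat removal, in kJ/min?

Q_c = 30000 kJ/min

vapour 193→64.7 °C: -179.62 kJ/kg
condensation at 64.7 °C: -1100 kJ/kg
liquid 64.7→-28.5 °C: -235.8 kJ/kg
Δh = -179.62 + -1100 + -235.8 = -1515.4 kJ/kg
Q = ṁ·Δh = 1189 kg/h × -1515.4 kJ/kg = -1.8018e+06 kJ/h
|Q| = 500.51 kW = 30030 kJ/min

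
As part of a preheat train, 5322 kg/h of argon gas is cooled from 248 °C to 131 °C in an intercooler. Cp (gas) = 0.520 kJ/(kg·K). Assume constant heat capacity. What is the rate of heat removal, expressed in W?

Q = ṁ·Cp·ΔT = 5322 × 0.520 × (131 − 248) = -323790 kJ/h
Converting: 323790 / 3600 s = 89.942 kW
Cooling duty = 89942 W

Q_c = 89900 W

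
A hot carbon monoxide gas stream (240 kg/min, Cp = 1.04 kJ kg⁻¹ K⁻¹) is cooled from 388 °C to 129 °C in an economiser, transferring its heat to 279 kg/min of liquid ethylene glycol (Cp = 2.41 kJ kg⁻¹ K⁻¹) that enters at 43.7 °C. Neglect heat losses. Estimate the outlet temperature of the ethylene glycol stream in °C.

Heat released by hot stream: Q = 240 × 1.04 × (388 − 129) = 64646 kJ/min
Energy balance on cold side (adiabatic exchanger): Q = ṁ_c·Cp_c·(T_c,out − T_c,in)
T_c,out = 43.7 + 64646/(279 × 2.41) = 139.84 °C

T_c,out = 140 °C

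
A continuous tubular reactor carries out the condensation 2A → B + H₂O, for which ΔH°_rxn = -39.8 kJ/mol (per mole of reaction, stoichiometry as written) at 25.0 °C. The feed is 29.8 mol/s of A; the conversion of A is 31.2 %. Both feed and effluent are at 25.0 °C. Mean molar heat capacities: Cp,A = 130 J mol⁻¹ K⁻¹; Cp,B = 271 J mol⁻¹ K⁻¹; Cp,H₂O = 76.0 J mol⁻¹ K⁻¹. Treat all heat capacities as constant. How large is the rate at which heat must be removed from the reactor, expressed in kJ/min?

Extent of reaction ξ = 0.312 × 29.8 / 2 = 4.6488 mol/s
Reaction term: ξ·ΔH°_rxn = 4.6488 × -39.8 = -185.02 kJ/s
Q = ΔH = -185.02 kJ/s = -185.02 kW
Heat removed = 11101 kJ/min

Q_out = 11100 kJ/min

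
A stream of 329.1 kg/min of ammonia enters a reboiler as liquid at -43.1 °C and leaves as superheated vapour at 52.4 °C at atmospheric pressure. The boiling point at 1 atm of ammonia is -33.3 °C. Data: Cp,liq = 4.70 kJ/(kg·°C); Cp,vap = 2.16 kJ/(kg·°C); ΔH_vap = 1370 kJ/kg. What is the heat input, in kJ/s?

liquid -43.1→-33.3 °C: 46.06 kJ/kg
vaporisation at -33.3 °C: 1370 kJ/kg
vapour -33.3→52.4 °C: 185.11 kJ/kg
Δh = 46.06 + 1370 + 185.11 = 1601.2 kJ/kg
Q = ṁ·Δh = 329.1 kg/min × 1601.2 kJ/kg = 526950 kJ/min
|Q| = 8782.4 kW

Q = 8780 kJ/s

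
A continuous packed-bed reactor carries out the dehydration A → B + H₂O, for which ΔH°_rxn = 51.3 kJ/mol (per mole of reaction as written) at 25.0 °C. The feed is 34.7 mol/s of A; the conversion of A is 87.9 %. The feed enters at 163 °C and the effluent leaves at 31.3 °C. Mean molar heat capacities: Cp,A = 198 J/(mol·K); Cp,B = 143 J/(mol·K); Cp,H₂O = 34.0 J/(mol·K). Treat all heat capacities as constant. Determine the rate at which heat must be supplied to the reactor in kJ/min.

Extent of reaction ξ = 0.879 × 34.7 = 30.501 mol/s
Reaction term: ξ·ΔH°_rxn = 30.501 × 51.3 = 1564.7 kJ/s
Sensible, feed 163→25 °C: -948.14 kJ/s
Outlet flows (mol/s): A 4.1987, B 30.501, H₂O 30.501
Sensible, products 25→31.3 °C: 39.249 kJ/s
Q = ΔH = 655.82 kJ/s = 655.82 kW
Heat supplied = 39349 kJ/min

Q_in = 39300 kJ/min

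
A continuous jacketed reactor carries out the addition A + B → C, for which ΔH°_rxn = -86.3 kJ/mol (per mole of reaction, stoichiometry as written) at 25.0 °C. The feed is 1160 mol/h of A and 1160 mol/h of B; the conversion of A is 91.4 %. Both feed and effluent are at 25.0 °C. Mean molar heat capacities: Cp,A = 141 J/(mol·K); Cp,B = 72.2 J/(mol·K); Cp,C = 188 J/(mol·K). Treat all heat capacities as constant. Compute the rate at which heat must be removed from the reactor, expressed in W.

Q_out = 25400 W

Extent of reaction ξ = 0.914 × 1160 = 1060.2 mol/h
Reaction term: ξ·ΔH°_rxn = 1060.2 × -86.3 = -91499 kJ/h
Q = ΔH = -91499 kJ/h = -25.416 kW
Heat removed = 25416 W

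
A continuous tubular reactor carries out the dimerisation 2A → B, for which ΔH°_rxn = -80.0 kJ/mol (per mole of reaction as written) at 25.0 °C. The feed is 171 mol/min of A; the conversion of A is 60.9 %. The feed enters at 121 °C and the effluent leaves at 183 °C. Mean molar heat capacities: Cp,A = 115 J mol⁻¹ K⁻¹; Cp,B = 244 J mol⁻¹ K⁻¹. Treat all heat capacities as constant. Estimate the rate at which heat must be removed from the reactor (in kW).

Q_out = 47.2 kW

Extent of reaction ξ = 0.609 × 171 / 2 = 52.069 mol/min
Reaction term: ξ·ΔH°_rxn = 52.069 × -80.0 = -4165.6 kJ/min
Sensible, feed 121→25 °C: -1887.8 kJ/min
Outlet flows (mol/min): A 66.861, B 52.069
Sensible, products 25→183 °C: 3222.2 kJ/min
Q = ΔH = -2831.2 kJ/min = -47.186 kW
Heat removed = 47.186 kW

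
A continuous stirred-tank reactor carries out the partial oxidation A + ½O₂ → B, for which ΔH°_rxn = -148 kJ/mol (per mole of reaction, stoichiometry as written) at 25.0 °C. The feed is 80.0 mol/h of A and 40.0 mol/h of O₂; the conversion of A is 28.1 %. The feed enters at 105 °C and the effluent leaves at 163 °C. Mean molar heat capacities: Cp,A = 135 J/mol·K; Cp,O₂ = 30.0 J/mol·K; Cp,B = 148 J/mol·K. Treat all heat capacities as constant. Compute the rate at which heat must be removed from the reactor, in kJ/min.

Extent of reaction ξ = 0.281 × 80.0 = 22.48 mol/h
Reaction term: ξ·ΔH°_rxn = 22.48 × -148 = -3327 kJ/h
Sensible, feed 105→25 °C: -960 kJ/h
Outlet flows (mol/h): A 57.52, O₂ 28.76, B 22.48
Sensible, products 25→163 °C: 1649.8 kJ/h
Q = ΔH = -2637.2 kJ/h = -0.73257 kW
Heat removed = 43.954 kJ/min

Q_out = 44.0 kJ/min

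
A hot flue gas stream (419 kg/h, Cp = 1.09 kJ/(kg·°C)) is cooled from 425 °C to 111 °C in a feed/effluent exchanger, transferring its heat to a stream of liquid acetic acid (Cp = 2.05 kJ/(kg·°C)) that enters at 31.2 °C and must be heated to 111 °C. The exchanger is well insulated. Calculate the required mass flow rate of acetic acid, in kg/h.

Heat released by hot stream: Q = 419 × 1.09 × (425 − 111) = 143410 kJ/h
Energy balance on cold side (adiabatic exchanger): Q = ṁ_c·Cp_c·(T_c,out − T_c,in)
ṁ_c = 143410 / [2.05 × (111 − 31.2)] = 876.62 kg/h

ṁ_c = 877 kg/h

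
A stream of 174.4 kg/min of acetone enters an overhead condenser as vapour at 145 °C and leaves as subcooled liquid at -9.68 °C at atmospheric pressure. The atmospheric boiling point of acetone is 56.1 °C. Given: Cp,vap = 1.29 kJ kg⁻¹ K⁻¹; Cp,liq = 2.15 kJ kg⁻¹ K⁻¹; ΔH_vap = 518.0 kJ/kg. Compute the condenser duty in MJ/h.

Q_c = 8100 MJ/h

vapour 145→56.1 °C: -114.68 kJ/kg
condensation at 56.1 °C: -518 kJ/kg
liquid 56.1→-9.68 °C: -141.43 kJ/kg
Δh = -114.68 + -518 + -141.43 = -774.11 kJ/kg
Q = ṁ·Δh = 174.4 kg/min × -774.11 kJ/kg = -135000 kJ/min
|Q| = 2250.1 kW = 8100.3 MJ/h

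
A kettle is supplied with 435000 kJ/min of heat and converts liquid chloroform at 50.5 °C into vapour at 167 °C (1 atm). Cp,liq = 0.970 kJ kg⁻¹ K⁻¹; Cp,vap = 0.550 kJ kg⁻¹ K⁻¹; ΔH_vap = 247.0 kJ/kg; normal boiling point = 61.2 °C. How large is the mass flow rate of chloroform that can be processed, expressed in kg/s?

ṁ = 23.0 kg/s

Δh = 0.970×(61.2−50.5) + 247.0 + 0.550×(167−61.2) = 315.57 kJ/kg
Q = 435000 kJ/min = 7250 kJ/s = 7250 kJ/s
ṁ = Q/Δh = 7250 / 315.57 = 22.974 kg/s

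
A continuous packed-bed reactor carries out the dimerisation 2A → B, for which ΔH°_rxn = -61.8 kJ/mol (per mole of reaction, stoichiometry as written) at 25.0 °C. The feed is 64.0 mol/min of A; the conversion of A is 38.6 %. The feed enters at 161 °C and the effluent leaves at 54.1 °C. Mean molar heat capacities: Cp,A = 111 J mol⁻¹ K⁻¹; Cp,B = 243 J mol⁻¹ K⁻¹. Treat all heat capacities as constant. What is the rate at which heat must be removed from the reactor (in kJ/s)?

Q_out = 25.3 kJ/s

Extent of reaction ξ = 0.386 × 64.0 / 2 = 12.352 mol/min
Reaction term: ξ·ΔH°_rxn = 12.352 × -61.8 = -763.35 kJ/min
Sensible, feed 161→25 °C: -966.14 kJ/min
Outlet flows (mol/min): A 39.296, B 12.352
Sensible, products 25→54.1 °C: 214.27 kJ/min
Q = ΔH = -1515.2 kJ/min = -25.254 kW
Heat removed = 25.254 kJ/s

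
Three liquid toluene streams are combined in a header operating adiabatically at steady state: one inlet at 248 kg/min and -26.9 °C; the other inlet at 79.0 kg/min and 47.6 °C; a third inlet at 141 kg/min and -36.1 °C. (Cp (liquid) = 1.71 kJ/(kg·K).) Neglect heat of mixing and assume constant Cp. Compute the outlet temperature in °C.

T_out = -17.1 °C

No heat crosses the boundary, so H_out = H_in.
Σ ṁᵢCp,ᵢTᵢ = 248×1.71×-26.9 + 79.0×1.71×47.6 + 141×1.71×-36.1 = -13682
Σ ṁᵢCp,ᵢ = 248×1.71 + 79.0×1.71 + 141×1.71 = 800.28
T_out = -13682 / 800.28 = -17.096 °C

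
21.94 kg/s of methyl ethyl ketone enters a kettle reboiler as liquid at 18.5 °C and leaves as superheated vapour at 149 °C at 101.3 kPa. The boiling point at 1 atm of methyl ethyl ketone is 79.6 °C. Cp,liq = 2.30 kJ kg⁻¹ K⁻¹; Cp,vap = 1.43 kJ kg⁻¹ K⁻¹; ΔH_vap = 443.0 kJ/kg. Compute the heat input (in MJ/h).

liquid 18.5→79.6 °C: 140.53 kJ/kg
vaporisation at 79.6 °C: 443 kJ/kg
vapour 79.6→149 °C: 99.242 kJ/kg
Δh = 140.53 + 443 + 99.242 = 682.77 kJ/kg
Q = ṁ·Δh = 21.94 kg/s × 682.77 kJ/kg = 14980 kJ/s
|Q| = 14980 kW = 53928 MJ/h

Q = 53900 MJ/h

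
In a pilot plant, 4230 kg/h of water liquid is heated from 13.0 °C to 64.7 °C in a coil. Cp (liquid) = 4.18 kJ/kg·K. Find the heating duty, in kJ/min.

Q = ṁ·Cp·ΔT = 4230 × 4.18 × (64.7 − 13.0) = 914130 kJ/h
Converting: 914130 / 3600 s = 253.92 kW
Heating duty = 15235 kJ/min

Q = 15200 kJ/min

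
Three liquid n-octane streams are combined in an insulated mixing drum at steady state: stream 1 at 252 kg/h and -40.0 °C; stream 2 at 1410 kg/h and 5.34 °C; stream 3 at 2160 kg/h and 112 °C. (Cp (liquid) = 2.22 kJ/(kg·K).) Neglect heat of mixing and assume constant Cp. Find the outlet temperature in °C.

T_out = 62.6 °C

No heat crosses the boundary, so H_out = H_in.
Σ ṁᵢCp,ᵢTᵢ = 252×2.22×-40.0 + 1410×2.22×5.34 + 2160×2.22×112 = 531400
Σ ṁᵢCp,ᵢ = 252×2.22 + 1410×2.22 + 2160×2.22 = 8484.8
T_out = 531400 / 8484.8 = 62.629 °C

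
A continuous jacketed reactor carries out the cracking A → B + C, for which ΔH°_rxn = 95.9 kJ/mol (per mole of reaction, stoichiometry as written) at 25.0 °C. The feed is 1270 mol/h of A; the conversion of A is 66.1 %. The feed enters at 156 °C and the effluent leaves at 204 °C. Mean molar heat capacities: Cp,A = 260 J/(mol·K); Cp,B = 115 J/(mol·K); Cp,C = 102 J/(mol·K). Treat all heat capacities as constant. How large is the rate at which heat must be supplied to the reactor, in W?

Extent of reaction ξ = 0.661 × 1270 = 839.47 mol/h
Reaction term: ξ·ΔH°_rxn = 839.47 × 95.9 = 80505 kJ/h
Sensible, feed 156→25 °C: -43256 kJ/h
Outlet flows (mol/h): A 430.53, B 839.47, C 839.47
Sensible, products 25→204 °C: 52644 kJ/h
Q = ΔH = 89893 kJ/h = 24.97 kW
Heat supplied = 24970 W

Q_in = 25000 W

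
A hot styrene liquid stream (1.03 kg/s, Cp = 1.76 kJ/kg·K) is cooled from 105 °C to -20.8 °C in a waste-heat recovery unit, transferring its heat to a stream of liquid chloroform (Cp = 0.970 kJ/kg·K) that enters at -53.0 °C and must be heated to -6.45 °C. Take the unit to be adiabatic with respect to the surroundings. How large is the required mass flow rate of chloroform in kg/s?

ṁ_c = 5.05 kg/s

Heat released by hot stream: Q = 1.03 × 1.76 × (105 − -20.8) = 228.05 kJ/s
Energy balance on cold side (adiabatic exchanger): Q = ṁ_c·Cp_c·(T_c,out − T_c,in)
ṁ_c = 228.05 / [0.970 × (-6.45 − -53.0)] = 5.0506 kg/s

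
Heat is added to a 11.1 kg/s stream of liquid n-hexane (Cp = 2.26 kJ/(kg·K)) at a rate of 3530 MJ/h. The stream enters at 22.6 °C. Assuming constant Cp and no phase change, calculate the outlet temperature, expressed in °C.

T_out = 61.7 °C

Q = 3530 MJ/h = 980.56 kJ/s
ΔT = Q/(ṁ·Cp) = 980.56/(11.1×2.26) = 39.088 K
T_out = 22.6 + 39.088 = 61.688 °C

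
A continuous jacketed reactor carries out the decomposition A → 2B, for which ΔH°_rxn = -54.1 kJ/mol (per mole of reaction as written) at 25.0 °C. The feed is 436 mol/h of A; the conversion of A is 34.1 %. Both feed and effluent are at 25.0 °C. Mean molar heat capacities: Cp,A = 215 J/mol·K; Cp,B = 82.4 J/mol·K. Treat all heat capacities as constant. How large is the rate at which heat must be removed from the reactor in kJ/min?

Q_out = 134 kJ/min

Extent of reaction ξ = 0.341 × 436 = 148.68 mol/h
Reaction term: ξ·ΔH°_rxn = 148.68 × -54.1 = -8043.4 kJ/h
Q = ΔH = -8043.4 kJ/h = -2.2343 kW
Heat removed = 134.06 kJ/min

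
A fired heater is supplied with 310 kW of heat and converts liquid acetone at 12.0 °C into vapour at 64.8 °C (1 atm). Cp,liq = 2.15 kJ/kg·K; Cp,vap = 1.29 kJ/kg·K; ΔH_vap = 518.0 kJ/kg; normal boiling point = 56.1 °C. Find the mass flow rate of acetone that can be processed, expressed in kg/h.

ṁ = 1790 kg/h

Δh = 2.15×(56.1−12.0) + 518.0 + 1.29×(64.8−56.1) = 624.04 kJ/kg
Q = 310 kW = 310 kJ/s = 1.116e+06 kJ/h
ṁ = Q/Δh = 1.116e+06 / 624.04 = 1788.4 kg/h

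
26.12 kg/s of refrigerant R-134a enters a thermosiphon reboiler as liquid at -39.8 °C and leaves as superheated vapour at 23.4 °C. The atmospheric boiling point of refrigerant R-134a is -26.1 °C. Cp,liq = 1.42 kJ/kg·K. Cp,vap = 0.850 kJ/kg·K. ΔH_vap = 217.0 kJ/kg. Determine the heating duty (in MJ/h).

Q = 26200 MJ/h

liquid -39.8→-26.1 °C: 19.454 kJ/kg
vaporisation at -26.1 °C: 217 kJ/kg
vapour -26.1→23.4 °C: 42.075 kJ/kg
Δh = 19.454 + 217 + 42.075 = 278.53 kJ/kg
Q = ṁ·Δh = 26.12 kg/s × 278.53 kJ/kg = 7275.2 kJ/s
|Q| = 7275.2 kW = 26191 MJ/h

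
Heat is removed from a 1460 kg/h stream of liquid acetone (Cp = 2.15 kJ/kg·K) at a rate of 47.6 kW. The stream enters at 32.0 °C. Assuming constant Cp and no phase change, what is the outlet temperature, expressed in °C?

T_out = -22.6 °C

Q = 47.6 kW = 171360 kJ/h
ΔT = Q/(ṁ·Cp) = 171360/(1460×2.15) = 54.591 K
T_out = 32.0 − 54.591 = -22.591 °C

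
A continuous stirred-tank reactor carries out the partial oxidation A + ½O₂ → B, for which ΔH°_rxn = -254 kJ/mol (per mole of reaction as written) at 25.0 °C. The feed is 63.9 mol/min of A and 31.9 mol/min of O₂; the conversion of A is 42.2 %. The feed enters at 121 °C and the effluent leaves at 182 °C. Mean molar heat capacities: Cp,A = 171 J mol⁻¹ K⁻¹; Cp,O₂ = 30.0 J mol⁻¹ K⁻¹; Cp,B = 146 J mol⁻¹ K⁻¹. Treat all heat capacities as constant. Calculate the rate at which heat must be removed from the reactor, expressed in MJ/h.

Extent of reaction ξ = 0.422 × 63.9 = 26.966 mol/min
Reaction term: ξ·ΔH°_rxn = 26.966 × -254 = -6849.3 kJ/min
Sensible, feed 121→25 °C: -1140.9 kJ/min
Outlet flows (mol/min): A 36.934, O₂ 18.417, B 26.966
Sensible, products 25→182 °C: 1696.4 kJ/min
Q = ΔH = -6293.7 kJ/min = -104.9 kW
Heat removed = 377.62 MJ/h

Q_out = 378 MJ/h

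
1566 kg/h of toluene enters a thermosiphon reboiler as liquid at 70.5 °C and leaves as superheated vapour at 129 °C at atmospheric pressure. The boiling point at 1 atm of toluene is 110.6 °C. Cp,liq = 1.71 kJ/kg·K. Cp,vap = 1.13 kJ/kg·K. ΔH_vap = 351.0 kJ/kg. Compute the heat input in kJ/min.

Q = 11500 kJ/min

liquid 70.5→110.6 °C: 68.571 kJ/kg
vaporisation at 110.6 °C: 351 kJ/kg
vapour 110.6→129 °C: 20.792 kJ/kg
Δh = 68.571 + 351 + 20.792 = 440.36 kJ/kg
Q = ṁ·Δh = 1566 kg/h × 440.36 kJ/kg = 689610 kJ/h
|Q| = 191.56 kW = 11493 kJ/min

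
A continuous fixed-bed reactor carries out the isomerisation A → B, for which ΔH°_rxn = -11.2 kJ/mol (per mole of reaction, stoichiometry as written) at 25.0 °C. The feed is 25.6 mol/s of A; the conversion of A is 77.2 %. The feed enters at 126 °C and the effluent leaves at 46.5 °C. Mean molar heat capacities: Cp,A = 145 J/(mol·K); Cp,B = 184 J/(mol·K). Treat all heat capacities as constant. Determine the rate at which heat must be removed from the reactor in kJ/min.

Q_out = 30000 kJ/min

Extent of reaction ξ = 0.772 × 25.6 = 19.763 mol/s
Reaction term: ξ·ΔH°_rxn = 19.763 × -11.2 = -221.35 kJ/s
Sensible, feed 126→25 °C: -374.91 kJ/s
Outlet flows (mol/s): A 5.8368, B 19.763
Sensible, products 25→46.5 °C: 96.379 kJ/s
Q = ΔH = -499.88 kJ/s = -499.88 kW
Heat removed = 29993 kJ/min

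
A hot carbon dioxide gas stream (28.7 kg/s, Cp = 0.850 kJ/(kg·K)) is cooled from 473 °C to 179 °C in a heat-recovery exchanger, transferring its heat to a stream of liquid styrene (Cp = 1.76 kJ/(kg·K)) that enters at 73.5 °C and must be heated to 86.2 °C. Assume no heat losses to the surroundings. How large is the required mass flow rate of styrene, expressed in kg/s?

ṁ_c = 321 kg/s

Heat released by hot stream: Q = 28.7 × 0.850 × (473 − 179) = 7172.1 kJ/s
Energy balance on cold side (adiabatic exchanger): Q = ṁ_c·Cp_c·(T_c,out − T_c,in)
ṁ_c = 7172.1 / [1.76 × (86.2 − 73.5)] = 320.87 kg/s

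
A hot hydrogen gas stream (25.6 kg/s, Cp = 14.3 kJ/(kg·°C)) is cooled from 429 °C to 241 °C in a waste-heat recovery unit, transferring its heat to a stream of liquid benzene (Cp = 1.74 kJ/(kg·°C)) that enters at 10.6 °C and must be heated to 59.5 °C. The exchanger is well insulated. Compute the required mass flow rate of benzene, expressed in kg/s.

ṁ_c = 809 kg/s

Heat released by hot stream: Q = 25.6 × 14.3 × (429 − 241) = 68823 kJ/s
Energy balance on cold side (adiabatic exchanger): Q = ṁ_c·Cp_c·(T_c,out − T_c,in)
ṁ_c = 68823 / [1.74 × (59.5 − 10.6)] = 808.86 kg/s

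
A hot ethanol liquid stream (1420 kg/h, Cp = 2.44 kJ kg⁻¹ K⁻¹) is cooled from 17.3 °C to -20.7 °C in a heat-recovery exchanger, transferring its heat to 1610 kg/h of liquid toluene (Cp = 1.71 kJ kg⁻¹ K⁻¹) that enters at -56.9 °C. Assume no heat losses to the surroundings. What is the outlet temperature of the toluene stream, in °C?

T_c,out = -9.08 °C

Heat released by hot stream: Q = 1420 × 2.44 × (17.3 − -20.7) = 131660 kJ/h
Energy balance on cold side (adiabatic exchanger): Q = ṁ_c·Cp_c·(T_c,out − T_c,in)
T_c,out = -56.9 + 131660/(1610 × 1.71) = -9.0767 °C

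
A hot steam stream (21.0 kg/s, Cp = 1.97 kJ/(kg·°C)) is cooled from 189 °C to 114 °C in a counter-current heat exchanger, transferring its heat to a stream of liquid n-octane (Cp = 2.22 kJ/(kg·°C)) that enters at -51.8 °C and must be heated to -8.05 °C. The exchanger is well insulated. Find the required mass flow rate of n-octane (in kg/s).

ṁ_c = 31.9 kg/s

Heat released by hot stream: Q = 21.0 × 1.97 × (189 − 114) = 3102.8 kJ/s
Energy balance on cold side (adiabatic exchanger): Q = ṁ_c·Cp_c·(T_c,out − T_c,in)
ṁ_c = 3102.8 / [2.22 × (-8.05 − -51.8)] = 31.946 kg/s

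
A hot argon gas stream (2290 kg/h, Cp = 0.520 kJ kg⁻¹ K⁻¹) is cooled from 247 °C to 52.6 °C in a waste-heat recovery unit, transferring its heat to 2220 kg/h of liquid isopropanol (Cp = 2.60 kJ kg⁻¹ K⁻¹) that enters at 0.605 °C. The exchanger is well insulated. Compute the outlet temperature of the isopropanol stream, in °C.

Heat released by hot stream: Q = 2290 × 0.520 × (247 − 52.6) = 231490 kJ/h
Energy balance on cold side (adiabatic exchanger): Q = ṁ_c·Cp_c·(T_c,out − T_c,in)
T_c,out = 0.605 + 231490/(2220 × 2.60) = 40.711 °C

T_c,out = 40.7 °C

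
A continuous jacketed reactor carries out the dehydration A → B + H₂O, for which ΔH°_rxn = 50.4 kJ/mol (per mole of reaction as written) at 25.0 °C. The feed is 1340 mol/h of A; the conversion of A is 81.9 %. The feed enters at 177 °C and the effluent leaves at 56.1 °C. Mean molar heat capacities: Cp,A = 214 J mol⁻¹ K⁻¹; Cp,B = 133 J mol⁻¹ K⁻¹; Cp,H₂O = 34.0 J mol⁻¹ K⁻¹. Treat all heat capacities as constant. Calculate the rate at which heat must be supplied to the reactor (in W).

Q_in = 5290 W

Extent of reaction ξ = 0.819 × 1340 = 1097.5 mol/h
Reaction term: ξ·ΔH°_rxn = 1097.5 × 50.4 = 55312 kJ/h
Sensible, feed 177→25 °C: -43588 kJ/h
Outlet flows (mol/h): A 242.54, B 1097.5, H₂O 1097.5
Sensible, products 25→56.1 °C: 7314.1 kJ/h
Q = ΔH = 19039 kJ/h = 5.2885 kW
Heat supplied = 5288.5 W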